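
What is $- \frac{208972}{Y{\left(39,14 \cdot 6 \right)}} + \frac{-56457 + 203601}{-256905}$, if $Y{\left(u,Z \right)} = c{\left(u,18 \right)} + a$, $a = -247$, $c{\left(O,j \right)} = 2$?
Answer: $\frac{3576660092}{4196115} \approx 852.37$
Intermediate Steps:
$Y{\left(u,Z \right)} = -245$ ($Y{\left(u,Z \right)} = 2 - 247 = -245$)
$- \frac{208972}{Y{\left(39,14 \cdot 6 \right)}} + \frac{-56457 + 203601}{-256905} = - \frac{208972}{-245} + \frac{-56457 + 203601}{-256905} = \left(-208972\right) \left(- \frac{1}{245}\right) + 147144 \left(- \frac{1}{256905}\right) = \frac{208972}{245} - \frac{49048}{85635} = \frac{3576660092}{4196115}$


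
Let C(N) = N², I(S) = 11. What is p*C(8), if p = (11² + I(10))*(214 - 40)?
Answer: 1469952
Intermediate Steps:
p = 22968 (p = (11² + 11)*(214 - 40) = (121 + 11)*174 = 132*174 = 22968)
p*C(8) = 22968*8² = 22968*64 = 1469952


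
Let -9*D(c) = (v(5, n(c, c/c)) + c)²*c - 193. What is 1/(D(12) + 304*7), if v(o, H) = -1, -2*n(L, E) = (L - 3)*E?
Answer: 9/17893 ≈ 0.00050299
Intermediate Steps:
n(L, E) = -E*(-3 + L)/2 (n(L, E) = -(L - 3)*E/2 = -(-3 + L)*E/2 = -E*(-3 + L)/2)
D(c) = 193/9 - c*(-1 + c)²/9 (D(c) = -((-1 + c)²*c - 193)/9 = -(c*(-1 + c)² - 193)/9 = -(-193 + c*(-1 + c)²)/9 = 193/9 - c*(-1 + c)²/9)
1/(D(12) + 304*7) = 1/((193/9 - ⅑*12*(-1 + 12)²) + 304*7) = 1/((193/9 - ⅑*12*11²) + 2128) = 1/((193/9 - ⅑*12*121) + 2128) = 1/((193/9 - 484/3) + 2128) = 1/(-1259/9 + 2128) = 1/(17893/9) = 9/17893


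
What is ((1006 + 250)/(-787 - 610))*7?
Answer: -8792/1397 ≈ -6.2935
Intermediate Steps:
((1006 + 250)/(-787 - 610))*7 = (1256/(-1397))*7 = (1256*(-1/1397))*7 = -1256/1397*7 = -8792/1397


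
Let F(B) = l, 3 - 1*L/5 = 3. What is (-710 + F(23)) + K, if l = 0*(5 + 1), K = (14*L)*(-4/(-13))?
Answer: -710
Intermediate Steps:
L = 0 (L = 15 - 5*3 = 15 - 15 = 0)
K = 0 (K = (14*0)*(-4/(-13)) = 0*(-4*(-1/13)) = 0*(4/13) = 0)
l = 0 (l = 0*6 = 0)
F(B) = 0
(-710 + F(23)) + K = (-710 + 0) + 0 = -710 + 0 = -710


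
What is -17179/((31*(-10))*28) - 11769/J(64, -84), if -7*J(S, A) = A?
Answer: -8495731/8680 ≈ -978.77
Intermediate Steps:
J(S, A) = -A/7
-17179/((31*(-10))*28) - 11769/J(64, -84) = -17179/((31*(-10))*28) - 11769/((-1/7*(-84))) = -17179/((-310*28)) - 11769/12 = -17179/(-8680) - 11769*1/12 = -17179*(-1/8680) - 3923/4 = 17179/8680 - 3923/4 = -8495731/8680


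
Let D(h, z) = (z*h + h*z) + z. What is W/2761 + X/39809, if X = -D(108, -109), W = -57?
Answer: 818660/1427437 ≈ 0.57352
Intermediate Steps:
D(h, z) = z + 2*h*z (D(h, z) = (h*z + h*z) + z = 2*h*z + z = z + 2*h*z)
X = 23653 (X = -(-109)*(1 + 2*108) = -(-109)*(1 + 216) = -(-109)*217 = -1*(-23653) = 23653)
W/2761 + X/39809 = -57/2761 + 23653/39809 = -57*1/2761 + 23653*(1/39809) = -57/2761 + 3379/5687 = 818660/1427437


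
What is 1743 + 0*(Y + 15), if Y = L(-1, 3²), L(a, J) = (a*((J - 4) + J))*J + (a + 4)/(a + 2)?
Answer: 1743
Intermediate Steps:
L(a, J) = (4 + a)/(2 + a) + J*a*(-4 + 2*J) (L(a, J) = (a*((-4 + J) + J))*J + (4 + a)/(2 + a) = (a*(-4 + 2*J))*J + (4 + a)/(2 + a) = J*a*(-4 + 2*J) + (4 + a)/(2 + a) = (4 + a)/(2 + a) + J*a*(-4 + 2*J))
Y = -123 (Y = (4 - 1 - 8*3²*(-1) - 4*3²*(-1)² + 2*(3²)²*(-1)² + 4*(-1)*(3²)²)/(2 - 1) = (4 - 1 - 8*9*(-1) - 4*9*1 + 2*9²*1 + 4*(-1)*9²)/1 = 1*(4 - 1 + 72 - 36 + 2*81*1 + 4*(-1)*81) = 1*(4 - 1 + 72 - 36 + 162 - 324) = 1*(-123) = -123)
1743 + 0*(Y + 15) = 1743 + 0*(-123 + 15) = 1743 + 0*(-108) = 1743 + 0 = 1743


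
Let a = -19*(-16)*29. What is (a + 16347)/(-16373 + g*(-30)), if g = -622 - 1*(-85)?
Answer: -25163/263 ≈ -95.677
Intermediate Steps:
a = 8816 (a = 304*29 = 8816)
g = -537 (g = -622 + 85 = -537)
(a + 16347)/(-16373 + g*(-30)) = (8816 + 16347)/(-16373 - 537*(-30)) = 25163/(-16373 + 16110) = 25163/(-263) = 25163*(-1/263) = -25163/263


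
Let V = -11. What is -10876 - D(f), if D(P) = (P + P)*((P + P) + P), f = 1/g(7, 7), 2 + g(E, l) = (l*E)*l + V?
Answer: -197399401/18150 ≈ -10876.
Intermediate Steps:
g(E, l) = -13 + E*l**2 (g(E, l) = -2 + ((l*E)*l - 11) = -2 + ((E*l)*l - 11) = -2 + (E*l**2 - 11) = -2 + (-11 + E*l**2) = -13 + E*l**2)
f = 1/330 (f = 1/(-13 + 7*7**2) = 1/(-13 + 7*49) = 1/(-13 + 343) = 1/330 ≈ 0.0030303)
D(P) = 6*P**2 (D(P) = (2*P)*(2*P + P) = (2*P)*(3*P) = 6*P**2)
-10876 - D(f) = -10876 - 6*(1/330)**2 = -10876 - 6/108900 = -10876 - 1*1/18150 = -10876 - 1/18150 = -197399401/18150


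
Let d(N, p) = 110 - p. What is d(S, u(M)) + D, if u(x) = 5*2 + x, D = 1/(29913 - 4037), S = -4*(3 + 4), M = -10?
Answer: 2846361/25876 ≈ 110.00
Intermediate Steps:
S = -28 (S = -4*7 = -28)
D = 1/25876 ≈ 3.8646e-5
u(x) = 10 + x
d(S, u(M)) + D = (110 - (10 - 10)) + 1/25876 = (110 - 1*0) + 1/25876 = (110 + 0) + 1/25876 = 110 + 1/25876 = 2846361/25876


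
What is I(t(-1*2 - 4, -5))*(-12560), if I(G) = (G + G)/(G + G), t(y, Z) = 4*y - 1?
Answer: -12560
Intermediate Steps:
t(y, Z) = -1 + 4*y
I(G) = 1 (I(G) = (2*G)/((2*G)) = (2*G)*(1/(2*G)) = 1)
I(t(-1*2 - 4, -5))*(-12560) = 1*(-12560) = -12560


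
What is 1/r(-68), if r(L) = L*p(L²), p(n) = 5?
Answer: -1/340 ≈ -0.0029412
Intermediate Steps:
r(L) = 5*L (r(L) = L*5 = 5*L)
1/r(-68) = 1/(5*(-68)) = 1/(-340) = -1/340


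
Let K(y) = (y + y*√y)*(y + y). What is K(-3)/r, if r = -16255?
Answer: -18/16255 - 18*I*√3/16255 ≈ -0.0011074 - 0.001918*I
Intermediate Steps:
K(y) = 2*y*(y + y^(3/2)) (K(y) = (y + y^(3/2))*(2*y) = 2*y*(y + y^(3/2)))
K(-3)/r = (2*(-3)² + 2*(-3)^(5/2))/(-16255) = (2*9 + 2*(9*I*√3))*(-1/16255) = (18 + 18*I*√3)*(-1/16255) = -18/16255 - 18*I*√3/16255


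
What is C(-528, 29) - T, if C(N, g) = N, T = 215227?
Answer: -215755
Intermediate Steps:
C(-528, 29) - T = -528 - 1*215227 = -528 - 215227 = -215755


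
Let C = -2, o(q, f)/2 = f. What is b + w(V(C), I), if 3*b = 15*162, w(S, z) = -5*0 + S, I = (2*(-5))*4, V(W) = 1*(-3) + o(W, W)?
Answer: 803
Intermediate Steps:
o(q, f) = 2*f
V(W) = -3 + 2*W (V(W) = 1*(-3) + 2*W = -3 + 2*W)
I = -40 (I = -10*4 = -40)
w(S, z) = S (w(S, z) = 0 + S = S)
b = 810 (b = (15*162)/3 = (⅓)*2430 = 810)
b + w(V(C), I) = 810 + (-3 + 2*(-2)) = 810 + (-3 - 4) = 810 - 7 = 803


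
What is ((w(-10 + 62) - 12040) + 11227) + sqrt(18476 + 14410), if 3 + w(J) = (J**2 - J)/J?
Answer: -765 + 9*sqrt(406) ≈ -583.66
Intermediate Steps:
w(J) = -3 + (J**2 - J)/J
((w(-10 + 62) - 12040) + 11227) + sqrt(18476 + 14410) = (((-4 + (-10 + 62)) - 12040) + 11227) + sqrt(18476 + 14410) = (((-4 + 52) - 12040) + 11227) + sqrt(32886) = ((48 - 12040) + 11227) + 9*sqrt(406) = (-11992 + 11227) + 9*sqrt(406) = -765 + 9*sqrt(406)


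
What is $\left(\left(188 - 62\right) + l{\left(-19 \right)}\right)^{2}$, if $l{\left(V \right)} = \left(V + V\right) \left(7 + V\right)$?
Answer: $338724$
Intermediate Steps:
$l{\left(V \right)} = 2 V \left(7 + V\right)$
$\left(\left(188 - 62\right) + l{\left(-19 \right)}\right)^{2} = \left(\left(188 - 62\right) + 2 \left(-19\right) \left(7 - 19\right)\right)^{2} = \left(\left(188 - 62\right) + 2 \left(-19\right) \left(-12\right)\right)^{2} = \left(126 + 456\right)^{2} = 582^{2} = 338724$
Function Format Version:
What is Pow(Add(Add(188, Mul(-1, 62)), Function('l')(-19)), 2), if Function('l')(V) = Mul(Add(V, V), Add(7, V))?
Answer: 338724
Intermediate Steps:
Function('l')(V) = Mul(2, V, Add(7, V)) (Function('l')(V) = Mul(Mul(2, V), Add(7, V)) = Mul(2, V, Add(7, V)))
Pow(Add(Add(188, Mul(-1, 62)), Function('l')(-19)), 2) = Pow(Add(Add(188, Mul(-1, 62)), Mul(2, -19, Add(7, -19))), 2) = Pow(Add(Add(188, -62), Mul(2, -19, -12)), 2) = Pow(Add(126, 456), 2) = Pow(582, 2) = 338724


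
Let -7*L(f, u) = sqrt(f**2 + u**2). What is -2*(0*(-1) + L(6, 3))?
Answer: 6*sqrt(5)/7 ≈ 1.9166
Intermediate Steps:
L(f, u) = -sqrt(f**2 + u**2)/7
-2*(0*(-1) + L(6, 3)) = -2*(0*(-1) - sqrt(6**2 + 3**2)/7) = -2*(0 - sqrt(36 + 9)/7) = -2*(0 - 3*sqrt(5)/7) = -(-6)*sqrt(5)/7 = 6*sqrt(5)/7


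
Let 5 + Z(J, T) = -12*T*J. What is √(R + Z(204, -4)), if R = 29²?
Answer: 2*√2657 ≈ 103.09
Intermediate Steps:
Z(J, T) = -5 - 12*J*T (Z(J, T) = -5 - 12*T*J = -5 - 12*J*T)
R = 841
√(R + Z(204, -4)) = √(841 + (-5 - 12*204*(-4))) = √(841 + (-5 + 9792)) = √(841 + 9787) = √10628 = 2*√2657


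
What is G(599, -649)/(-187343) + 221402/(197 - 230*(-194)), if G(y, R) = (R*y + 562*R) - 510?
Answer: 75270088069/8396151231 ≈ 8.9648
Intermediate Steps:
G(y, R) = -510 + 562*R + R*y (G(y, R) = (562*R + R*y) - 510 = -510 + 562*R + R*y)
G(599, -649)/(-187343) + 221402/(197 - 230*(-194)) = (-510 + 562*(-649) - 649*599)/(-187343) + 221402/(197 - 230*(-194)) = (-510 - 364738 - 388751)*(-1/187343) + 221402/(197 + 44620) = -753999*(-1/187343) + 221402/44817 = 753999/187343 + 221402*(1/44817) = 753999/187343 + 221402/44817 = 75270088069/8396151231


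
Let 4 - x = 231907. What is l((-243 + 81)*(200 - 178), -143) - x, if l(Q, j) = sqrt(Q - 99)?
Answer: 231903 + 3*I*sqrt(407) ≈ 2.319e+5 + 60.523*I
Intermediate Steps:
x = -231903 (x = 4 - 1*231907 = 4 - 231907 = -231903)
l(Q, j) = sqrt(-99 + Q)
l((-243 + 81)*(200 - 178), -143) - x = sqrt(-99 + (-243 + 81)*(200 - 178)) - 1*(-231903) = sqrt(-99 - 162*22) + 231903 = sqrt(-99 - 3564) + 231903 = sqrt(-3663) + 231903 = 3*I*sqrt(407) + 231903 = 231903 + 3*I*sqrt(407)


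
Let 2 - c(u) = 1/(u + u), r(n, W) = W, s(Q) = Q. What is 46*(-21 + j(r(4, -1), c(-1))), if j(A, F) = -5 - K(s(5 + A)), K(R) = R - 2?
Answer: -1288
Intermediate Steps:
K(R) = -2 + R
c(u) = 2 - 1/(2*u) (c(u) = 2 - 1/(u + u) = 2 - 1/(2*u))
j(A, F) = -8 - A (j(A, F) = -5 - (-2 + (5 + A)) = -5 - (3 + A) = -5 + (-3 - A) = -8 - A)
46*(-21 + j(r(4, -1), c(-1))) = 46*(-21 + (-8 - 1*(-1))) = 46*(-21 + (-8 + 1)) = 46*(-21 - 7) = 46*(-28) = -1288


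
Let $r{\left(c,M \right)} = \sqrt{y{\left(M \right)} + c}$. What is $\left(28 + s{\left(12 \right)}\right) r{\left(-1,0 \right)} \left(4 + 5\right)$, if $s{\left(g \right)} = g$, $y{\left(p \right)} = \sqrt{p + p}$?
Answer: $360 i \approx 360.0 i$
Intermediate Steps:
$y{\left(p \right)} = \sqrt{2} \sqrt{p}$ ($y{\left(p \right)} = \sqrt{2 p} = \sqrt{2} \sqrt{p}$)
$r{\left(c,M \right)} = \sqrt{c + \sqrt{2} \sqrt{M}}$ ($r{\left(c,M \right)} = \sqrt{\sqrt{2} \sqrt{M} + c} = \sqrt{c + \sqrt{2} \sqrt{M}}$)
$\left(28 + s{\left(12 \right)}\right) r{\left(-1,0 \right)} \left(4 + 5\right) = \left(28 + 12\right) \sqrt{-1 + \sqrt{2} \sqrt{0}} \left(4 + 5\right) = 40 \sqrt{-1 + \sqrt{2} \cdot 0} \cdot 9 = 40 \sqrt{-1 + 0} \cdot 9 = 40 \sqrt{-1} \cdot 9 = 40 i 9 = 40 \cdot 9 i = 360 i$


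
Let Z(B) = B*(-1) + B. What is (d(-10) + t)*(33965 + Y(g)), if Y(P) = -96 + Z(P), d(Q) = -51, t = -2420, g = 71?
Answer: -83690299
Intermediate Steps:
Z(B) = 0 (Z(B) = -B + B = 0)
Y(P) = -96 (Y(P) = -96 + 0 = -96)
(d(-10) + t)*(33965 + Y(g)) = (-51 - 2420)*(33965 - 96) = -2471*33869 = -83690299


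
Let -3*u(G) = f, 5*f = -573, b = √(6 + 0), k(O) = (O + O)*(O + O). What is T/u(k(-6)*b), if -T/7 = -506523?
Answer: 17728305/191 ≈ 92818.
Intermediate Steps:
k(O) = 4*O² (k(O) = (2*O)*(2*O) = 4*O²)
b = √6 ≈ 2.4495
f = -573/5 (f = (⅕)*(-573) = -573/5 ≈ -114.60)
T = 3545661 (T = -7*(-506523) = 3545661)
u(G) = 191/5 (u(G) = -⅓*(-573/5) = 191/5)
T/u(k(-6)*b) = 3545661/(191/5) = 3545661*(5/191) = 17728305/191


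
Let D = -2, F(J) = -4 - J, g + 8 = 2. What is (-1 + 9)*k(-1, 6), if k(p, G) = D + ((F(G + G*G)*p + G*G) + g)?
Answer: 592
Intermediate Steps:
g = -6 (g = -8 + 2 = -6)
k(p, G) = -8 + G**2 + p*(-4 - G - G**2) (k(p, G) = -2 + (((-4 - (G + G*G))*p + G*G) - 6) = -2 + (((-4 - (G + G**2))*p + G**2) - 6) = -2 + (((-4 + (-G - G**2))*p + G**2) - 6) = -2 + (((-4 - G - G**2)*p + G**2) - 6) = -2 + ((p*(-4 - G - G**2) + G**2) - 6) = -2 + ((G**2 + p*(-4 - G - G**2)) - 6) = -2 + (-6 + G**2 + p*(-4 - G - G**2)) = -8 + G**2 + p*(-4 - G - G**2))
(-1 + 9)*k(-1, 6) = (-1 + 9)*(-8 + 6**2 - 1*(-1)*(4 + 6*(1 + 6))) = 8*(-8 + 36 - 1*(-1)*(4 + 6*7)) = 8*(-8 + 36 - 1*(-1)*(4 + 42)) = 8*(-8 + 36 - 1*(-1)*46) = 8*(-8 + 36 + 46) = 8*74 = 592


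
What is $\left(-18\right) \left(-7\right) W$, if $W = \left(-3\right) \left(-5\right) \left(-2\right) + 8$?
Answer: $-2772$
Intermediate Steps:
$W = -22$ ($W = 15 \left(-2\right) + 8 = -30 + 8 = -22$)
$\left(-18\right) \left(-7\right) W = \left(-18\right) \left(-7\right) \left(-22\right) = 126 \left(-22\right) = -2772$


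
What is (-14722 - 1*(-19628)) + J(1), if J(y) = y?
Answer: 4907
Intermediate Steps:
(-14722 - 1*(-19628)) + J(1) = (-14722 - 1*(-19628)) + 1 = (-14722 + 19628) + 1 = 4906 + 1 = 4907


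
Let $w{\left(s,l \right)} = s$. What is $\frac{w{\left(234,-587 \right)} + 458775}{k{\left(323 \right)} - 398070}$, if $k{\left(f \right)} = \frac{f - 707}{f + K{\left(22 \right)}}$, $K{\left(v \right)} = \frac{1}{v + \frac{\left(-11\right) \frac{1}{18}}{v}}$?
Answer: $- \frac{39096703587}{33906244258} \approx -1.1531$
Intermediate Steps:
$K{\left(v \right)} = \frac{1}{v - \frac{11}{18 v}}$ ($K{\left(v \right)} = \frac{1}{v + \frac{\left(-11\right) \frac{1}{18}}{v}} = \frac{1}{v - \frac{11}{18 v}}$)
$k{\left(f \right)} = \frac{-707 + f}{\frac{36}{791} + f}$ ($k{\left(f \right)} = \frac{f - 707}{f + 18 \cdot 22 \frac{1}{-11 + 18 \cdot 22^{2}}} = \frac{-707 + f}{f + 18 \cdot 22 \frac{1}{-11 + 18 \cdot 484}} = \frac{-707 + f}{f + 18 \cdot 22 \frac{1}{-11 + 8712}} = \frac{-707 + f}{f + 18 \cdot 22 \cdot \frac{1}{8701}} = \frac{-707 + f}{f + \frac{36}{791}} = \frac{-707 + f}{\frac{36}{791} + f}$)
$\frac{w{\left(234,-587 \right)} + 458775}{k{\left(323 \right)} - 398070} = \frac{234 + 458775}{\frac{791 \left(-707 + 323\right)}{36 + 791 \cdot 323} - 398070} = \frac{459009}{791 \frac{1}{36 + 255493} \left(-384\right) - 398070} = \frac{459009}{791 \cdot \frac{1}{255529} \left(-384\right) - 398070} = \frac{459009}{- \frac{303744}{255529} - 398070} = \frac{459009}{- \frac{101718732774}{255529}} = 459009 \left(- \frac{255529}{101718732774}\right) = - \frac{39096703587}{33906244258}$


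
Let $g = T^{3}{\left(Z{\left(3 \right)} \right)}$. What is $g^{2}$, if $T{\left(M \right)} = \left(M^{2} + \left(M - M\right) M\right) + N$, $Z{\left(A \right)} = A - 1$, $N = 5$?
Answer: $531441$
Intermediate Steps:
$Z{\left(A \right)} = -1 + A$
$T{\left(M \right)} = 5 + M^{2}$ ($T{\left(M \right)} = \left(M^{2} + \left(M - M\right) M\right) + 5 = \left(M^{2} + 0 M\right) + 5 = \left(M^{2} + 0\right) + 5 = M^{2} + 5 = 5 + M^{2}$)
$g = 729$ ($g = \left(5 + \left(-1 + 3\right)^{2}\right)^{3} = \left(5 + 2^{2}\right)^{3} = \left(5 + 4\right)^{3} = 9^{3} = 729$)
$g^{2} = 729^{2} = 531441$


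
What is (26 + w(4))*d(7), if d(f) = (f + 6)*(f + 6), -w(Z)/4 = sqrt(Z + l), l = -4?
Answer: 4394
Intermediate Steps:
w(Z) = -4*sqrt(-4 + Z) (w(Z) = -4*sqrt(Z - 4) = -4*sqrt(-4 + Z))
d(f) = (6 + f)**2 (d(f) = (6 + f)*(6 + f) = (6 + f)**2)
(26 + w(4))*d(7) = (26 - 4*sqrt(-4 + 4))*(6 + 7)**2 = (26 - 4*sqrt(0))*13**2 = (26 - 4*0)*169 = (26 + 0)*169 = 26*169 = 4394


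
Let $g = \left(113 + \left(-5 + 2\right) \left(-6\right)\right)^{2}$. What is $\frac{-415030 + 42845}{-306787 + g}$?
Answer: $\frac{372185}{289626} \approx 1.2851$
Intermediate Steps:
$g = 17161$ ($g = \left(113 - -18\right)^{2} = \left(113 + 18\right)^{2} = 131^{2} = 17161$)
$\frac{-415030 + 42845}{-306787 + g} = \frac{-415030 + 42845}{-306787 + 17161} = - \frac{372185}{-289626} = \left(-372185\right) \left(- \frac{1}{289626}\right) = \frac{372185}{289626}$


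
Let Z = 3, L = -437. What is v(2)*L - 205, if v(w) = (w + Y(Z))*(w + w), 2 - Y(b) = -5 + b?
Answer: -10693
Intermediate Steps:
Y(b) = 7 - b (Y(b) = 2 - (-5 + b) = 2 + (5 - b) = 7 - b)
v(w) = 2*w*(4 + w) (v(w) = (w + (7 - 1*3))*(w + w) = (w + (7 - 3))*(2*w) = (w + 4)*(2*w) = (4 + w)*(2*w) = 2*w*(4 + w))
v(2)*L - 205 = (2*2*(4 + 2))*(-437) - 205 = (2*2*6)*(-437) - 205 = 24*(-437) - 205 = -10488 - 205 = -10693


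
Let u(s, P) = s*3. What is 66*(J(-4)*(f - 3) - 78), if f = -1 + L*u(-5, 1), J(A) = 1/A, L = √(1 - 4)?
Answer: -5082 + 495*I*√3/2 ≈ -5082.0 + 428.68*I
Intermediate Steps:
L = I*√3 (L = √(-3) = I*√3 ≈ 1.732*I)
u(s, P) = 3*s
f = -1 - 15*I*√3 (f = -1 + (I*√3)*(3*(-5)) = -1 + (I*√3)*(-15) = -1 - 15*I*√3 ≈ -1.0 - 25.981*I)
66*(J(-4)*(f - 3) - 78) = 66*(((-1 - 15*I*√3) - 3)/(-4) - 78) = 66*(-(-4 - 15*I*√3)/4 - 78) = 66*((1 + 15*I*√3/4) - 78) = 66*(-77 + 15*I*√3/4) = -5082 + 495*I*√3/2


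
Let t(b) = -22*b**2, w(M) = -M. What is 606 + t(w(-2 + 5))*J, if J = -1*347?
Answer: 69312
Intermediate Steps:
J = -347
606 + t(w(-2 + 5))*J = 606 - 22*(-2 + 5)**2*(-347) = 606 - 22*(-1*3)**2*(-347) = 606 - 22*(-3)**2*(-347) = 606 - 22*9*(-347) = 606 - 198*(-347) = 606 + 68706 = 69312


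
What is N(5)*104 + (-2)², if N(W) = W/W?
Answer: 108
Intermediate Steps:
N(W) = 1
N(5)*104 + (-2)² = 1*104 + (-2)² = 104 + 4 = 108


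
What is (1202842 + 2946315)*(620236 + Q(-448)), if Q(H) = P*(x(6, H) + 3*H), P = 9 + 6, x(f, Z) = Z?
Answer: 2461927200892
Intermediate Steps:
P = 15
Q(H) = 60*H (Q(H) = 15*(H + 3*H) = 15*(4*H) = 60*H)
(1202842 + 2946315)*(620236 + Q(-448)) = (1202842 + 2946315)*(620236 + 60*(-448)) = 4149157*(620236 - 26880) = 4149157*593356 = 2461927200892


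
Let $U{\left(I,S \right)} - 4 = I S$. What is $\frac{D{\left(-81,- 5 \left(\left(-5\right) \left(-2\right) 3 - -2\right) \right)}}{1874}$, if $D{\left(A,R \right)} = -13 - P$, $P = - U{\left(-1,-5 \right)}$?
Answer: $- \frac{2}{937} \approx -0.0021345$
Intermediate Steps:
$U{\left(I,S \right)} = 4 + I S$
$P = -9$ ($P = - (4 - -5) = - (4 + 5) = \left(-1\right) 9 = -9$)
$D{\left(A,R \right)} = -4$ ($D{\left(A,R \right)} = -13 - -9 = -13 + 9 = -4$)
$\frac{D{\left(-81,- 5 \left(\left(-5\right) \left(-2\right) 3 - -2\right) \right)}}{1874} = - \frac{4}{1874} = \left(-4\right) \frac{1}{1874} = - \frac{2}{937}$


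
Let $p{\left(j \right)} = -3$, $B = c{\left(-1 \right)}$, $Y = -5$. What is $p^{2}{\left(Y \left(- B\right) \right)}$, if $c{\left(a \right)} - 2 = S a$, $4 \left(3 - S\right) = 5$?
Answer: $9$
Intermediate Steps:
$S = \frac{7}{4}$ ($S = 3 - \frac{5}{4} = \frac{7}{4} \approx 1.75$)
$c{\left(a \right)} = 2 + \frac{7 a}{4}$
$B = \frac{1}{4}$ ($B = 2 + \frac{7}{4} \left(-1\right) = 2 - \frac{7}{4} = \frac{1}{4} \approx 0.25$)
$p^{2}{\left(Y \left(- B\right) \right)} = \left(-3\right)^{2} = 9$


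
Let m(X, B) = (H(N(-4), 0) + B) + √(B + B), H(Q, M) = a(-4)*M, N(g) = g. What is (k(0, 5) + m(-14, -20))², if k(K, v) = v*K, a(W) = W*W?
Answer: 360 - 80*I*√10 ≈ 360.0 - 252.98*I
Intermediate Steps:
a(W) = W²
k(K, v) = K*v
H(Q, M) = 16*M (H(Q, M) = (-4)²*M = 16*M)
m(X, B) = B + √2*√B (m(X, B) = (16*0 + B) + √(B + B) = (0 + B) + √(2*B) = B + √2*√B)
(k(0, 5) + m(-14, -20))² = (0*5 + (-20 + √2*√(-20)))² = (0 + (-20 + √2*(2*I*√5)))² = (0 + (-20 + 2*I*√10))² = (-20 + 2*I*√10)²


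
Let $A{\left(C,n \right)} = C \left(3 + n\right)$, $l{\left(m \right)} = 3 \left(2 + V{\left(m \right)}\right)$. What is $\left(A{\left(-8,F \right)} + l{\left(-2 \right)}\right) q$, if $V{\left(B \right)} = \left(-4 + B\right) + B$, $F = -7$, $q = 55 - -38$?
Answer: $1302$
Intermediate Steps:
$q = 93$ ($q = 55 + 38 = 93$)
$V{\left(B \right)} = -4 + 2 B$
$l{\left(m \right)} = -6 + 6 m$ ($l{\left(m \right)} = 3 \left(2 + \left(-4 + 2 m\right)\right) = 3 \left(-2 + 2 m\right) = -6 + 6 m$)
$\left(A{\left(-8,F \right)} + l{\left(-2 \right)}\right) q = \left(- 8 \left(3 - 7\right) + \left(-6 + 6 \left(-2\right)\right)\right) 93 = \left(\left(-8\right) \left(-4\right) - 18\right) 93 = \left(32 - 18\right) 93 = 14 \cdot 93 = 1302$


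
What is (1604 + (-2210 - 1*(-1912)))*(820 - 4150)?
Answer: -4348980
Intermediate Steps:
(1604 + (-2210 - 1*(-1912)))*(820 - 4150) = (1604 + (-2210 + 1912))*(-3330) = (1604 - 298)*(-3330) = 1306*(-3330) = -4348980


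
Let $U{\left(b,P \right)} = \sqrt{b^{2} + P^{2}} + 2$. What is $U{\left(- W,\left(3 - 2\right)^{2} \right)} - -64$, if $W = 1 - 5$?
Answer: $66 + \sqrt{17} \approx 70.123$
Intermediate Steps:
$W = -4$
$U{\left(b,P \right)} = 2 + \sqrt{P^{2} + b^{2}}$ ($U{\left(b,P \right)} = \sqrt{P^{2} + b^{2}} + 2 = 2 + \sqrt{P^{2} + b^{2}}$)
$U{\left(- W,\left(3 - 2\right)^{2} \right)} - -64 = \left(2 + \sqrt{\left(\left(3 - 2\right)^{2}\right)^{2} + \left(\left(-1\right) \left(-4\right)\right)^{2}}\right) - -64 = \left(2 + \sqrt{\left(1^{2}\right)^{2} + 4^{2}}\right) + 64 = \left(2 + \sqrt{1^{2} + 16}\right) + 64 = \left(2 + \sqrt{1 + 16}\right) + 64 = \left(2 + \sqrt{17}\right) + 64 = 66 + \sqrt{17}$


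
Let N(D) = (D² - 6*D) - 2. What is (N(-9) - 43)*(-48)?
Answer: -4320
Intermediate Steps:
N(D) = -2 + D² - 6*D
(N(-9) - 43)*(-48) = ((-2 + (-9)² - 6*(-9)) - 43)*(-48) = ((-2 + 81 + 54) - 43)*(-48) = (133 - 43)*(-48) = 90*(-48) = -4320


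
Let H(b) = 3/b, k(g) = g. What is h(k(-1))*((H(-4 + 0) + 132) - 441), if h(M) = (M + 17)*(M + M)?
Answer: 9912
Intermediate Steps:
h(M) = 2*M*(17 + M) (h(M) = (17 + M)*(2*M) = 2*M*(17 + M))
h(k(-1))*((H(-4 + 0) + 132) - 441) = (2*(-1)*(17 - 1))*((3/(-4 + 0) + 132) - 441) = (2*(-1)*16)*((3/(-4) + 132) - 441) = -32*((3*(-¼) + 132) - 441) = -32*((-¾ + 132) - 441) = -32*(525/4 - 441) = -32*(-1239/4) = 9912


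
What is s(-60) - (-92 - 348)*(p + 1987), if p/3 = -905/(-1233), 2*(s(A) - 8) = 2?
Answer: 359730979/411 ≈ 8.7526e+5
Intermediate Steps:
s(A) = 9 (s(A) = 8 + (1/2)*2 = 8 + 1 = 9)
p = 905/411 (p = 3*(-905/(-1233)) = 3*(-905*(-1/1233)) = 3*(905/1233) = 905/411 ≈ 2.2019)
s(-60) - (-92 - 348)*(p + 1987) = 9 - (-92 - 348)*(905/411 + 1987) = 9 - (-440)*817562/411 = 9 - 1*(-359727280/411) = 9 + 359727280/411 = 359730979/411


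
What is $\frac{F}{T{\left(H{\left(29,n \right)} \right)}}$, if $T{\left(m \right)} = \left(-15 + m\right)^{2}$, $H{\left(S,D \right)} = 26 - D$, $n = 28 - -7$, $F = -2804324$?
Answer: $- \frac{701081}{144} \approx -4868.6$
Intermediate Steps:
$n = 35$ ($n = 28 + 7 = 35$)
$\frac{F}{T{\left(H{\left(29,n \right)} \right)}} = - \frac{2804324}{\left(-15 + \left(26 - 35\right)\right)^{2}} = - \frac{2804324}{\left(-15 - 9\right)^{2}} = - \frac{2804324}{\left(-24\right)^{2}} = - \frac{2804324}{576} = \left(-2804324\right) \frac{1}{576} = - \frac{701081}{144}$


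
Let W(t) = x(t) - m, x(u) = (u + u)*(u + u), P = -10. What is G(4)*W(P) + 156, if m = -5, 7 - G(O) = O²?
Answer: -3489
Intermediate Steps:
x(u) = 4*u² (x(u) = (2*u)*(2*u) = 4*u²)
G(O) = 7 - O²
W(t) = 5 + 4*t² (W(t) = 4*t² - 1*(-5) = 4*t² + 5 = 5 + 4*t²)
G(4)*W(P) + 156 = (7 - 1*4²)*(5 + 4*(-10)²) + 156 = (7 - 1*16)*(5 + 4*100) + 156 = (7 - 16)*(5 + 400) + 156 = -9*405 + 156 = -3645 + 156 = -3489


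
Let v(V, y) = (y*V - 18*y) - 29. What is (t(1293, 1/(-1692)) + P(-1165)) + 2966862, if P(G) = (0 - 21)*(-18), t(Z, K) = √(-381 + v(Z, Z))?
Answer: 2967240 + √1648165 ≈ 2.9685e+6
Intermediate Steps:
v(V, y) = -29 - 18*y + V*y (v(V, y) = (V*y - 18*y) - 29 = (-18*y + V*y) - 29 = -29 - 18*y + V*y)
t(Z, K) = √(-410 + Z² - 18*Z) (t(Z, K) = √(-381 + (-29 - 18*Z + Z*Z)) = √(-381 + (-29 - 18*Z + Z²)) = √(-381 + (-29 + Z² - 18*Z)) = √(-410 + Z² - 18*Z))
P(G) = 378 (P(G) = -21*(-18) = 378)
(t(1293, 1/(-1692)) + P(-1165)) + 2966862 = (√(-410 + 1293² - 18*1293) + 378) + 2966862 = (√(-410 + 1671849 - 23274) + 378) + 2966862 = (√1648165 + 378) + 2966862 = (378 + √1648165) + 2966862 = 2967240 + √1648165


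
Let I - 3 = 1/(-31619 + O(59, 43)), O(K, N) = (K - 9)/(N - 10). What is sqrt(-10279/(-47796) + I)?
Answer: sqrt(1998897015081343376643)/24934623546 ≈ 1.7931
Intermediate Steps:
O(K, N) = (-9 + K)/(-10 + N)
I = 3130098/1043377 (I = 3 + 1/(-31619 + (-9 + 59)/(-10 + 43)) = 3 + 1/(-31619 + 50/33) = 3 + 1/(-1043377/33) = 3 - 33/1043377 = 3130098/1043377 ≈ 3.0000)
sqrt(-10279/(-47796) + I) = sqrt(-10279/(-47796) + 3130098/1043377) = sqrt(-10279*(-1/47796) + 3130098/1043377) = sqrt(10279/47796 + 3130098/1043377) = sqrt(160331036191/49869247092) = sqrt(1998897015081343376643)/24934623546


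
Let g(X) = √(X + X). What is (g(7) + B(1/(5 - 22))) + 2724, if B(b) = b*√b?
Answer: 2724 + √14 - I*√17/289 ≈ 2727.7 - 0.014267*I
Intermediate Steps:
B(b) = b^(3/2)
g(X) = √2*√X (g(X) = √(2*X) = √2*√X)
(g(7) + B(1/(5 - 22))) + 2724 = (√2*√7 + (1/(5 - 22))^(3/2)) + 2724 = (√14 + (1/(-17))^(3/2)) + 2724 = (√14 + (-1/17)^(3/2)) + 2724 = (√14 - I*√17/289) + 2724 = 2724 + √14 - I*√17/289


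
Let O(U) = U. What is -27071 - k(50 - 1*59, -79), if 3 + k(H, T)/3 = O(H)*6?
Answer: -26900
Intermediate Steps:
k(H, T) = -9 + 18*H (k(H, T) = -9 + 3*(H*6) = -9 + 3*(6*H) = -9 + 18*H)
-27071 - k(50 - 1*59, -79) = -27071 - (-9 + 18*(50 - 1*59)) = -27071 - (-9 + 18*(50 - 59)) = -27071 - (-9 + 18*(-9)) = -27071 - (-9 - 162) = -27071 - 1*(-171) = -27071 + 171 = -26900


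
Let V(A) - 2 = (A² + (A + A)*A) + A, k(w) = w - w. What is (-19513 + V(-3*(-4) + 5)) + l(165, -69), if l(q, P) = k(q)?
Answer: -18627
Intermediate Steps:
k(w) = 0
l(q, P) = 0
V(A) = 2 + A + 3*A² (V(A) = 2 + ((A² + (A + A)*A) + A) = 2 + ((A² + (2*A)*A) + A) = 2 + ((A² + 2*A²) + A) = 2 + (3*A² + A) = 2 + (A + 3*A²) = 2 + A + 3*A²)
(-19513 + V(-3*(-4) + 5)) + l(165, -69) = (-19513 + (2 + (-3*(-4) + 5) + 3*(-3*(-4) + 5)²)) + 0 = (-19513 + (2 + (12 + 5) + 3*(12 + 5)²)) + 0 = (-19513 + (2 + 17 + 3*17²)) + 0 = (-19513 + (2 + 17 + 3*289)) + 0 = (-19513 + (2 + 17 + 867)) + 0 = (-19513 + 886) + 0 = -18627 + 0 = -18627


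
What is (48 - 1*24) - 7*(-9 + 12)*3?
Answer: -39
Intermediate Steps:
(48 - 1*24) - 7*(-9 + 12)*3 = (48 - 24) - 21*3 = 24 - 7*9 = 24 - 63 = -39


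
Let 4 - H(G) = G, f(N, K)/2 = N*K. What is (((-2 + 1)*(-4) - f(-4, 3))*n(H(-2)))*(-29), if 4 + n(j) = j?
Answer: -1624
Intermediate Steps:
f(N, K) = 2*K*N (f(N, K) = 2*(N*K) = 2*(K*N) = 2*K*N)
H(G) = 4 - G
n(j) = -4 + j
(((-2 + 1)*(-4) - f(-4, 3))*n(H(-2)))*(-29) = (((-2 + 1)*(-4) - 2*3*(-4))*(-4 + (4 - 1*(-2))))*(-29) = ((-1*(-4) - 1*(-24))*(-4 + (4 + 2)))*(-29) = ((4 + 24)*(-4 + 6))*(-29) = (28*2)*(-29) = 56*(-29) = -1624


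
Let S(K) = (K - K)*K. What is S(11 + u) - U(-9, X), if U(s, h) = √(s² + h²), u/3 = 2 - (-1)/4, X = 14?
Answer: -√277 ≈ -16.643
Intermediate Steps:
u = 27/4 (u = 3*(2 - (-1)/4) = 3*(2 - 1*(-¼)) = 3*(2 + ¼) = 3*(9/4) = 27/4 ≈ 6.7500)
U(s, h) = √(h² + s²)
S(K) = 0 (S(K) = 0*K = 0)
S(11 + u) - U(-9, X) = 0 - √(14² + (-9)²) = 0 - √(196 + 81) = 0 - √277 = -√277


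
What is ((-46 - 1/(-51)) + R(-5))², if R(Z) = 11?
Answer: 3182656/2601 ≈ 1223.6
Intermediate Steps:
((-46 - 1/(-51)) + R(-5))² = ((-46 - 1/(-51)) + 11)² = ((-46 - 1*(-1/51)) + 11)² = ((-46 + 1/51) + 11)² = (-2345/51 + 11)² = (-1784/51)² = 3182656/2601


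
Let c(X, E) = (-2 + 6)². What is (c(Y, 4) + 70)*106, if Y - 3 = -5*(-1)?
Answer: 9116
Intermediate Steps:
Y = 8 (Y = 3 - 5*(-1) = 3 + 5 = 8)
c(X, E) = 16 (c(X, E) = 4² = 16)
(c(Y, 4) + 70)*106 = (16 + 70)*106 = 86*106 = 9116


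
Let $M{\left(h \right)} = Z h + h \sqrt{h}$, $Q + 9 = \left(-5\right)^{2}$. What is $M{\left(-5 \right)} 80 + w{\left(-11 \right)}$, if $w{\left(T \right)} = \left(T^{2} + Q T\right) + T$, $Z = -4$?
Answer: $1534 - 400 i \sqrt{5} \approx 1534.0 - 894.43 i$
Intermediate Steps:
$Q = 16$ ($Q = -9 + \left(-5\right)^{2} = -9 + 25 = 16$)
$w{\left(T \right)} = T^{2} + 17 T$ ($w{\left(T \right)} = \left(T^{2} + 16 T\right) + T = T^{2} + 17 T$)
$M{\left(h \right)} = h^{\frac{3}{2}} - 4 h$ ($M{\left(h \right)} = - 4 h + h \sqrt{h} = - 4 h + h^{\frac{3}{2}} = h^{\frac{3}{2}} - 4 h$)
$M{\left(-5 \right)} 80 + w{\left(-11 \right)} = \left(\left(-5\right)^{\frac{3}{2}} - -20\right) 80 - 11 \left(17 - 11\right) = \left(- 5 i \sqrt{5} + 20\right) 80 - 66 = \left(20 - 5 i \sqrt{5}\right) 80 - 66 = \left(1600 - 400 i \sqrt{5}\right) - 66 = 1534 - 400 i \sqrt{5}$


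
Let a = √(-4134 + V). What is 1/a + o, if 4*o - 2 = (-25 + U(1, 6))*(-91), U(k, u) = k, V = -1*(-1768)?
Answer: 1093/2 - I*√14/182 ≈ 546.5 - 0.020559*I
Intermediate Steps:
V = 1768
a = 13*I*√14 (a = √(-4134 + 1768) = √(-2366) = 13*I*√14 ≈ 48.642*I)
o = 1093/2 (o = ½ + ((-25 + 1)*(-91))/4 = ½ + (-24*(-91))/4 = ½ + (¼)*2184 = ½ + 546 = 1093/2 ≈ 546.50)
1/a + o = 1/(13*I*√14) + 1093/2 = -I*√14/182 + 1093/2 = 1093/2 - I*√14/182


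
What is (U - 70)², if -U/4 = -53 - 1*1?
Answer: 21316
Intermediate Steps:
U = 216 (U = -4*(-53 - 1*1) = -4*(-53 - 1) = -4*(-54) = 216)
(U - 70)² = (216 - 70)² = 146² = 21316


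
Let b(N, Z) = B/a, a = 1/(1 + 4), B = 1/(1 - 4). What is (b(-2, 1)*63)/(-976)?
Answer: 105/976 ≈ 0.10758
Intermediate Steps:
B = -⅓ (B = 1/(-3) = -⅓ ≈ -0.33333)
a = ⅕ (a = 1/5 = ⅕ ≈ 0.20000)
b(N, Z) = -5/3 (b(N, Z) = -1/(3*⅕) = -⅓*5 = -5/3)
(b(-2, 1)*63)/(-976) = -5/3*63/(-976) = -105*(-1/976) = 105/976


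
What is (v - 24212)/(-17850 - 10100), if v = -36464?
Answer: 30338/13975 ≈ 2.1709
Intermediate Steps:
(v - 24212)/(-17850 - 10100) = (-36464 - 24212)/(-17850 - 10100) = -60676/(-27950) = -60676*(-1/27950) = 30338/13975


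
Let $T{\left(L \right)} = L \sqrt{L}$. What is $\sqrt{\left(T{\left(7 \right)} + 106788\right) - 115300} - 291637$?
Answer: $-291637 + i \sqrt{8512 - 7 \sqrt{7}} \approx -2.9164 \cdot 10^{5} + 92.16 i$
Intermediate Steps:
$T{\left(L \right)} = L^{\frac{3}{2}}$
$\sqrt{\left(T{\left(7 \right)} + 106788\right) - 115300} - 291637 = \sqrt{\left(7^{\frac{3}{2}} + 106788\right) - 115300} - 291637 = \sqrt{\left(7 \sqrt{7} + 106788\right) - 115300} - 291637 = \sqrt{\left(106788 + 7 \sqrt{7}\right) - 115300} - 291637 = \sqrt{-8512 + 7 \sqrt{7}} - 291637 = -291637 + \sqrt{-8512 + 7 \sqrt{7}}$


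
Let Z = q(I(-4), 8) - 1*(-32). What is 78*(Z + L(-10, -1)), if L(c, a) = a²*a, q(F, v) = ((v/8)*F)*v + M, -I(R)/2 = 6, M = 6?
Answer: -4602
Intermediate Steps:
I(R) = -12 (I(R) = -2*6 = -12)
q(F, v) = 6 + F*v²/8 (q(F, v) = ((v/8)*F)*v + 6 = (F*v/8)*v + 6 = F*v²/8 + 6 = 6 + F*v²/8)
L(c, a) = a³
Z = -58 (Z = (6 + (⅛)*(-12)*8²) - 1*(-32) = (6 + (⅛)*(-12)*64) + 32 = (6 - 96) + 32 = -90 + 32 = -58)
78*(Z + L(-10, -1)) = 78*(-58 + (-1)³) = 78*(-58 - 1) = 78*(-59) = -4602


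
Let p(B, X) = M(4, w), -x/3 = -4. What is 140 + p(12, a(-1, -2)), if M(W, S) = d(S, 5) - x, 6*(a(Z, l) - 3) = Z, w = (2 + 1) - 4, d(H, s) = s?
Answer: 133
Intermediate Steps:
x = 12 (x = -3*(-4) = 12)
w = -1 (w = 3 - 4 = -1)
a(Z, l) = 3 + Z/6
M(W, S) = -7 (M(W, S) = 5 - 1*12 = 5 - 12 = -7)
p(B, X) = -7
140 + p(12, a(-1, -2)) = 140 - 7 = 133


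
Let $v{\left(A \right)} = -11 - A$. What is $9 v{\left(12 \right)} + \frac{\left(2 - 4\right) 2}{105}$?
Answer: $- \frac{21739}{105} \approx -207.04$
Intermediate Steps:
$9 v{\left(12 \right)} + \frac{\left(2 - 4\right) 2}{105} = 9 \left(-11 - 12\right) + \frac{\left(2 - 4\right) 2}{105} = 9 \left(-11 - 12\right) + \left(-2\right) 2 \cdot \frac{1}{105} = 9 \left(-23\right) - \frac{4}{105} = -207 - \frac{4}{105} = - \frac{21739}{105}$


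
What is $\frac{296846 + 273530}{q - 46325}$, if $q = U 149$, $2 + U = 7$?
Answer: $- \frac{142594}{11395} \approx -12.514$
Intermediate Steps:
$U = 5$ ($U = -2 + 7 = 5$)
$q = 745$ ($q = 5 \cdot 149 = 745$)
$\frac{296846 + 273530}{q - 46325} = \frac{296846 + 273530}{745 - 46325} = \frac{570376}{-45580} = 570376 \left(- \frac{1}{45580}\right) = - \frac{142594}{11395}$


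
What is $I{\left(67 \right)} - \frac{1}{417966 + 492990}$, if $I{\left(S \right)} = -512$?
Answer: $- \frac{466409473}{910956} \approx -512.0$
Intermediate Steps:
$I{\left(67 \right)} - \frac{1}{417966 + 492990} = -512 - \frac{1}{417966 + 492990} = -512 - \frac{1}{910956} = - \frac{466409473}{910956}$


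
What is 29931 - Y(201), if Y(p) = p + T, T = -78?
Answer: 29808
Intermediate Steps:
Y(p) = -78 + p (Y(p) = p - 78 = -78 + p)
29931 - Y(201) = 29931 - (-78 + 201) = 29931 - 1*123 = 29931 - 123 = 29808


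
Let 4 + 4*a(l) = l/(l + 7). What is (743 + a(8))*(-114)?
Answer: -423016/5 ≈ -84603.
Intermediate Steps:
a(l) = -1 + l/(4*(7 + l)) (a(l) = -1 + (l/(l + 7))/4 = -1 + (l/(7 + l))/4 = -1 + l/(4*(7 + l)))
(743 + a(8))*(-114) = (743 + (-28 - 3*8)/(4*(7 + 8)))*(-114) = (743 + (¼)*(-28 - 24)/15)*(-114) = (743 + (¼)*(1/15)*(-52))*(-114) = (743 - 13/15)*(-114) = (11132/15)*(-114) = -423016/5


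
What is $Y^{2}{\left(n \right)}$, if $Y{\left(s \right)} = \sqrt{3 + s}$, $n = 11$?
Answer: $14$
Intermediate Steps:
$Y^{2}{\left(n \right)} = \left(\sqrt{3 + 11}\right)^{2} = \left(\sqrt{14}\right)^{2} = 14$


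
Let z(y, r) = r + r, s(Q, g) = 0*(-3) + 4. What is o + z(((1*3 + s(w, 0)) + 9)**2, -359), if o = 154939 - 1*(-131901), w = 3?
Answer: 286122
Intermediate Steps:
s(Q, g) = 4 (s(Q, g) = 0 + 4 = 4)
z(y, r) = 2*r
o = 286840 (o = 154939 + 131901 = 286840)
o + z(((1*3 + s(w, 0)) + 9)**2, -359) = 286840 + 2*(-359) = 286840 - 718 = 286122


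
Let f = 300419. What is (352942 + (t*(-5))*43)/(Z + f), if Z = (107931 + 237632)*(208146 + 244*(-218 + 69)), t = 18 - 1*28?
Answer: 355092/59364568189 ≈ 5.9816e-6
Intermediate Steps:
t = -10 (t = 18 - 28 = -10)
Z = 59364267770 (Z = 345563*(208146 + 244*(-149)) = 345563*(208146 - 36356) = 345563*171790 = 59364267770)
(352942 + (t*(-5))*43)/(Z + f) = (352942 - 10*(-5)*43)/(59364267770 + 300419) = (352942 + 50*43)/59364568189 = (352942 + 2150)*(1/59364568189) = 355092*(1/59364568189) = 355092/59364568189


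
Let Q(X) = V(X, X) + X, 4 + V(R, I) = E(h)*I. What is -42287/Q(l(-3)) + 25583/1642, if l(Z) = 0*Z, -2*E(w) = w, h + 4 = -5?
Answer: 34768793/3284 ≈ 10587.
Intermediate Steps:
h = -9 (h = -4 - 5 = -9)
E(w) = -w/2
l(Z) = 0
V(R, I) = -4 + 9*I/2 (V(R, I) = -4 + (-½*(-9))*I = -4 + 9*I/2)
Q(X) = -4 + 11*X/2 (Q(X) = (-4 + 9*X/2) + X = -4 + 11*X/2)
-42287/Q(l(-3)) + 25583/1642 = -42287/(-4 + (11/2)*0) + 25583/1642 = -42287/(-4 + 0) + 25583*(1/1642) = -42287/(-4) + 25583/1642 = -42287*(-¼) + 25583/1642 = 42287/4 + 25583/1642 = 34768793/3284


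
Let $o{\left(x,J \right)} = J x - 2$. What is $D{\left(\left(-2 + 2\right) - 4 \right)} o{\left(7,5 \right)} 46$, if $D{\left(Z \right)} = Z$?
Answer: $-6072$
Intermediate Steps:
$o{\left(x,J \right)} = -2 + J x$
$D{\left(\left(-2 + 2\right) - 4 \right)} o{\left(7,5 \right)} 46 = \left(\left(-2 + 2\right) - 4\right) \left(-2 + 5 \cdot 7\right) 46 = \left(0 - 4\right) \left(-2 + 35\right) 46 = \left(-4\right) 33 \cdot 46 = \left(-132\right) 46 = -6072$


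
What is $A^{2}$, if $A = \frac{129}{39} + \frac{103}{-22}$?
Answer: $\frac{154449}{81796} \approx 1.8882$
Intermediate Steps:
$A = - \frac{393}{286}$ ($A = 129 \cdot \frac{1}{39} + 103 \left(- \frac{1}{22}\right) = \frac{43}{13} - \frac{103}{22} = - \frac{393}{286} \approx -1.3741$)
$A^{2} = \left(- \frac{393}{286}\right)^{2} = \frac{154449}{81796}$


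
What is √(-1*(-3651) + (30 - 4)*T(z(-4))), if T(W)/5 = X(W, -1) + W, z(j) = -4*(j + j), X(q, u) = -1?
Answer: √7681 ≈ 87.641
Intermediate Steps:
z(j) = -8*j
T(W) = -5 + 5*W (T(W) = 5*(-1 + W) = -5 + 5*W)
√(-1*(-3651) + (30 - 4)*T(z(-4))) = √(-1*(-3651) + (30 - 4)*(-5 + 5*(-8*(-4)))) = √(3651 + 26*(-5 + 5*32)) = √(3651 + 26*(-5 + 160)) = √(3651 + 26*155) = √(3651 + 4030) = √7681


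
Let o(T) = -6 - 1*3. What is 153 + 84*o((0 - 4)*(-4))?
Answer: -603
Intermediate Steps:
o(T) = -9 (o(T) = -6 - 3 = -9)
153 + 84*o((0 - 4)*(-4)) = 153 + 84*(-9) = 153 - 756 = -603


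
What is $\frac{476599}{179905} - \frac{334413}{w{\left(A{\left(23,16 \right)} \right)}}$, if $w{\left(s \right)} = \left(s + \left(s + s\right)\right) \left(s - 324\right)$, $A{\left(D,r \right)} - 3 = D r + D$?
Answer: $- \frac{1381917967}{992355980} \approx -1.3926$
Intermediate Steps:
$A{\left(D,r \right)} = 3 + D + D r$ ($A{\left(D,r \right)} = 3 + \left(D r + D\right) = 3 + \left(D + D r\right) = 3 + D + D r$)
$w{\left(s \right)} = 3 s \left(-324 + s\right)$ ($w{\left(s \right)} = \left(s + 2 s\right) \left(-324 + s\right) = 3 s \left(-324 + s\right)$)
$\frac{476599}{179905} - \frac{334413}{w{\left(A{\left(23,16 \right)} \right)}} = \frac{476599}{179905} - \frac{334413}{3 \left(3 + 23 + 23 \cdot 16\right) \left(-324 + \left(3 + 23 + 23 \cdot 16\right)\right)} = 476599 \cdot \frac{1}{179905} - \frac{334413}{3 \left(3 + 23 + 368\right) \left(-324 + \left(3 + 23 + 368\right)\right)} = \frac{476599}{179905} - \frac{334413}{3 \cdot 394 \left(-324 + 394\right)} = \frac{476599}{179905} - \frac{334413}{3 \cdot 394 \cdot 70} = \frac{476599}{179905} - \frac{334413}{82740} = \frac{476599}{179905} - \frac{111471}{27580} = - \frac{1381917967}{992355980}$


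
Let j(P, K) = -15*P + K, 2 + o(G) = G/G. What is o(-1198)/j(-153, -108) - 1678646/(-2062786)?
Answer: 1834568008/2255656491 ≈ 0.81332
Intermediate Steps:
o(G) = -1 (o(G) = -2 + G/G = -2 + 1 = -1)
j(P, K) = K - 15*P
o(-1198)/j(-153, -108) - 1678646/(-2062786) = -1/(-108 - 15*(-153)) - 1678646/(-2062786) = -1/(-108 + 2295) - 1678646*(-1/2062786) = -1/2187 + 839323/1031393 = 1834568008/2255656491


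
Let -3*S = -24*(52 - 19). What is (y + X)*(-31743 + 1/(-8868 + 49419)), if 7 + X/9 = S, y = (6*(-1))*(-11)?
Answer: -1020757840856/13517 ≈ -7.5517e+7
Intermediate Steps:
S = 264 (S = -(-8)*(52 - 19) = -(-8)*33 = -1/3*(-792) = 264)
y = 66 (y = -6*(-11) = 66)
X = 2313 (X = -63 + 9*264 = -63 + 2376 = 2313)
(y + X)*(-31743 + 1/(-8868 + 49419)) = (66 + 2313)*(-31743 + 1/(-8868 + 49419)) = 2379*(-31743 + 1/40551) = 2379*(-1287210392/40551) = -1020757840856/13517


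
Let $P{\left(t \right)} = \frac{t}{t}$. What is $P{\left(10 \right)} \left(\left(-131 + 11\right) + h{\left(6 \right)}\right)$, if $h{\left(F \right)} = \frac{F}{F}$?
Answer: $-119$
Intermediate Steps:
$h{\left(F \right)} = 1$
$P{\left(t \right)} = 1$
$P{\left(10 \right)} \left(\left(-131 + 11\right) + h{\left(6 \right)}\right) = 1 \left(\left(-131 + 11\right) + 1\right) = 1 \left(-120 + 1\right) = 1 \left(-119\right) = -119$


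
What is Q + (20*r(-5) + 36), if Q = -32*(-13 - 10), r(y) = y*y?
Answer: 1272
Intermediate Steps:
r(y) = y**2
Q = 736 (Q = -32*(-23) = 736)
Q + (20*r(-5) + 36) = 736 + (20*(-5)**2 + 36) = 736 + (20*25 + 36) = 736 + (500 + 36) = 736 + 536 = 1272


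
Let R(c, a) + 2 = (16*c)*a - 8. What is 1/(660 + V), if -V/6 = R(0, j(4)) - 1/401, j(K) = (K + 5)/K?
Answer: 401/288726 ≈ 0.0013889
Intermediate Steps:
j(K) = (5 + K)/K
R(c, a) = -10 + 16*a*c (R(c, a) = -2 + ((16*c)*a - 8) = -2 + (16*a*c - 8) = -2 + (-8 + 16*a*c) = -10 + 16*a*c)
V = 24066/401 (V = -6*((-10 + 16*((5 + 4)/4)*0) - 1/401) = -6*((-10 + 16*((1/4)*9)*0) - 1*1/401) = -6*((-10 + 16*(9/4)*0) - 1/401) = -6*((-10 + 0) - 1/401) = -6*(-10 - 1/401) = -6*(-4011/401) = 24066/401 ≈ 60.015)
1/(660 + V) = 1/(660 + 24066/401) = 1/(288726/401) = 401/288726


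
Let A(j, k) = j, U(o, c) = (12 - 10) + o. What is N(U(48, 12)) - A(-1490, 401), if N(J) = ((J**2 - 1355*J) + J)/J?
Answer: 186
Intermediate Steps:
U(o, c) = 2 + o
N(J) = (J**2 - 1354*J)/J
N(U(48, 12)) - A(-1490, 401) = (-1354 + (2 + 48)) - 1*(-1490) = (-1354 + 50) + 1490 = -1304 + 1490 = 186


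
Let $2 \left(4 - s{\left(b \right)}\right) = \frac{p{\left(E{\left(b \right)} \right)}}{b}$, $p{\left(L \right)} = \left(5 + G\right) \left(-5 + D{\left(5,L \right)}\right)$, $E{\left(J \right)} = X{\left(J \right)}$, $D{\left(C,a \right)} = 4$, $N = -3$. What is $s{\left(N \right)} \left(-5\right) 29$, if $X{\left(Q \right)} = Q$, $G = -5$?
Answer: $-580$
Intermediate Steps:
$E{\left(J \right)} = J$
$p{\left(L \right)} = 0$ ($p{\left(L \right)} = \left(5 - 5\right) \left(-5 + 4\right) = 0 \left(-1\right) = 0$)
$s{\left(b \right)} = 4$ ($s{\left(b \right)} = 4 - \frac{0 \frac{1}{b}}{2} = 4 - 0 = 4 + 0 = 4$)
$s{\left(N \right)} \left(-5\right) 29 = 4 \left(-5\right) 29 = \left(-20\right) 29 = -580$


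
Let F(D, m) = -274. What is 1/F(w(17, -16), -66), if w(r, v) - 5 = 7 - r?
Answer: -1/274 ≈ -0.0036496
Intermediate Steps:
w(r, v) = 12 - r (w(r, v) = 5 + (7 - r) = 12 - r)
1/F(w(17, -16), -66) = 1/(-274) = -1/274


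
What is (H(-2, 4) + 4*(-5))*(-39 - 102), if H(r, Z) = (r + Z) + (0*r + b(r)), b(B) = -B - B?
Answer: 1974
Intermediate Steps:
b(B) = -2*B
H(r, Z) = Z - r (H(r, Z) = (r + Z) + (0*r - 2*r) = (Z + r) + (0 - 2*r) = (Z + r) - 2*r = Z - r)
(H(-2, 4) + 4*(-5))*(-39 - 102) = ((4 - 1*(-2)) + 4*(-5))*(-39 - 102) = ((4 + 2) - 20)*(-141) = (6 - 20)*(-141) = -14*(-141) = 1974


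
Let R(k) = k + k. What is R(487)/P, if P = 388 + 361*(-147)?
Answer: -974/52679 ≈ -0.018489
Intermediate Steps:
R(k) = 2*k
P = -52679 (P = 388 - 53067 = -52679)
R(487)/P = (2*487)/(-52679) = 974*(-1/52679) = -974/52679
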